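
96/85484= 24/21371 = 0.00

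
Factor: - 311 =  - 311^1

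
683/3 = 683/3  =  227.67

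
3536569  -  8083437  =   - 4546868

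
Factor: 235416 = 2^3*3^1*17^1* 577^1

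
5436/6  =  906  =  906.00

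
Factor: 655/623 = 5^1*7^( - 1 )*89^(-1)*131^1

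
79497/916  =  86 + 721/916= 86.79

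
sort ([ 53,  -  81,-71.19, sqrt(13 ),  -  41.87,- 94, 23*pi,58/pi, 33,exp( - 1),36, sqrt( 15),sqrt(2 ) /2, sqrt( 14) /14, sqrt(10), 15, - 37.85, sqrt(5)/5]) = [ - 94,- 81,- 71.19, - 41.87, - 37.85,sqrt(14)/14,exp( -1), sqrt( 5) /5, sqrt(2 )/2 , sqrt(10),sqrt(13),sqrt(15), 15, 58/pi, 33,36,53, 23*pi]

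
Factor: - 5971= - 7^1*853^1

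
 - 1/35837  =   - 1/35837 = - 0.00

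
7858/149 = 7858/149 = 52.74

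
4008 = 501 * 8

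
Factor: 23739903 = 3^2*11^1*37^1*6481^1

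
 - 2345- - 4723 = 2378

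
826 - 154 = 672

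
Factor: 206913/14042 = 501/34 = 2^( - 1 )*3^1*17^(-1 )*167^1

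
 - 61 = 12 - 73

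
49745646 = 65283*762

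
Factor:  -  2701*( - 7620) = 20581620= 2^2*3^1 * 5^1*37^1*73^1*127^1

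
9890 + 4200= 14090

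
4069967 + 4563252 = 8633219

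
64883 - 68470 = -3587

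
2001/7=2001/7 =285.86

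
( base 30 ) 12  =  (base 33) w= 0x20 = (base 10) 32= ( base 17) 1F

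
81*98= 7938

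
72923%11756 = 2387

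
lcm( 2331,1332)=9324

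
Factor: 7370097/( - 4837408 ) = - 2^( - 5)*3^1*7^1*23^1* 15259^1*151169^ (-1 ) 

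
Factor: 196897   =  19^1*43^1 * 241^1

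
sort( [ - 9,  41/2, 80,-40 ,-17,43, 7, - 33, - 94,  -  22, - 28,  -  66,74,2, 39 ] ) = [ - 94, -66, - 40, - 33, - 28, - 22,-17, - 9, 2, 7, 41/2,39, 43, 74, 80] 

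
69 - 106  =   - 37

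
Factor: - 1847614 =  - 2^1*103^1*8969^1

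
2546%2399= 147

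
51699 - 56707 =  - 5008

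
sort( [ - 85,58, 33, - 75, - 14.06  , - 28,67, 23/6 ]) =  [ - 85  ,  -  75,- 28, - 14.06, 23/6, 33, 58 , 67]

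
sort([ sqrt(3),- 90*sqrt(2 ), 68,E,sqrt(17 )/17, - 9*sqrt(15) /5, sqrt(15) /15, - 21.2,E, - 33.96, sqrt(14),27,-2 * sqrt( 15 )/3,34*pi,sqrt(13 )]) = [ - 90*sqrt(  2 ), - 33.96, - 21.2, - 9 * sqrt(15 ) /5, - 2*sqrt( 15) /3, sqrt(17)/17,sqrt( 15 )/15,  sqrt( 3),E , E , sqrt( 13 ),  sqrt(14 ),  27,68,34 * pi]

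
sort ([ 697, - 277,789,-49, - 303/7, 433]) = [ - 277, - 49, - 303/7, 433, 697, 789]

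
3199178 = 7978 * 401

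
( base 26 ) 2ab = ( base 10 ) 1623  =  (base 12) B33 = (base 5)22443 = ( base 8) 3127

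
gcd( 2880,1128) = 24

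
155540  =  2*77770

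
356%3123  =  356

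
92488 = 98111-5623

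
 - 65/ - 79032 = 65/79032 = 0.00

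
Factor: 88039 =7^1 * 12577^1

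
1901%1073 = 828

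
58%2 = 0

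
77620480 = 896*86630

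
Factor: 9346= 2^1*4673^1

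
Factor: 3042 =2^1*3^2*13^2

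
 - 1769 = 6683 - 8452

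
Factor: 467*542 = 253114=   2^1*271^1*467^1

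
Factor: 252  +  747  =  999  =  3^3 * 37^1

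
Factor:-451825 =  - 5^2 *11^1 * 31^1 * 53^1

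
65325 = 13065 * 5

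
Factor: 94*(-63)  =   - 5922 = -2^1*3^2*7^1 * 47^1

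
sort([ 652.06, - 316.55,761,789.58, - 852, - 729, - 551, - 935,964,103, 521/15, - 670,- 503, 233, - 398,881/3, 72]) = [-935, - 852,- 729,-670, - 551,  -  503, - 398,-316.55, 521/15,72,103,233  ,  881/3, 652.06, 761,789.58,964] 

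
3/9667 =3/9667 = 0.00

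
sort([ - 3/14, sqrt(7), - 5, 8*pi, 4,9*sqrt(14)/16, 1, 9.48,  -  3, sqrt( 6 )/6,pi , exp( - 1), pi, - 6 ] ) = [ - 6, - 5,-3, - 3/14,exp(-1) , sqrt(6 ) /6, 1, 9*sqrt ( 14) /16,sqrt(7 ) , pi,  pi, 4, 9.48, 8*pi]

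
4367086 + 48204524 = 52571610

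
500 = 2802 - 2302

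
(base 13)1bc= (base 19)h1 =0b101000100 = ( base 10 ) 324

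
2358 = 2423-65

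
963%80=3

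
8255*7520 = 62077600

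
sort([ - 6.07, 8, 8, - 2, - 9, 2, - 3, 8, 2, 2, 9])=[  -  9 , - 6.07, - 3, - 2, 2, 2,  2,8, 8, 8, 9]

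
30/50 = 3/5=0.60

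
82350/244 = 675/2=337.50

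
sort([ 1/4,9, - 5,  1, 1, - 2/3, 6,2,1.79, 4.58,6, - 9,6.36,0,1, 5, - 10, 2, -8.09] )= [ - 10, - 9, - 8.09, - 5,  -  2/3,0, 1/4,1, 1,1,1.79,2, 2,4.58,  5,6, 6,6.36,9]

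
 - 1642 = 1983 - 3625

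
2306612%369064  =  92228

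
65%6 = 5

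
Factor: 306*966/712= 73899/178 =2^(- 1)*3^3*7^1*17^1*23^1*89^( - 1)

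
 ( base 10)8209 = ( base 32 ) 80h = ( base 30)93j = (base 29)9M2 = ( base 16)2011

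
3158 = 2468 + 690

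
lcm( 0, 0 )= 0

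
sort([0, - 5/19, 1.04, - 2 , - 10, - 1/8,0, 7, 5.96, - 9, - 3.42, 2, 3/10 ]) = [ -10 ,  -  9, - 3.42, - 2, - 5/19,-1/8,0, 0,3/10,1.04, 2, 5.96,7]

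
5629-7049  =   - 1420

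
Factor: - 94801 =  -  7^1 * 29^1*467^1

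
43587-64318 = -20731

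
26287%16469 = 9818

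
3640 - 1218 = 2422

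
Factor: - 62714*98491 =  - 2^1*31357^1*98491^1 = -  6176764574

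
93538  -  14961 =78577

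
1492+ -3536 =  - 2044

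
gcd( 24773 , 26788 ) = 1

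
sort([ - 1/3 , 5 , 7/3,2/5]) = [ - 1/3,2/5 , 7/3,5 ]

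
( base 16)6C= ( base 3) 11000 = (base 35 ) 33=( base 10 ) 108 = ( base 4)1230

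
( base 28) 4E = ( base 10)126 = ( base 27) 4i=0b1111110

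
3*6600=19800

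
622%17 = 10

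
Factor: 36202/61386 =23/39 = 3^ (-1)*13^(  -  1)*23^1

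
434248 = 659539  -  225291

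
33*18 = 594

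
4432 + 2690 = 7122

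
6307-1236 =5071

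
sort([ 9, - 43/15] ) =[-43/15, 9 ]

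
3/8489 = 3/8489 = 0.00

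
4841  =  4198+643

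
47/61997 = 47/61997 = 0.00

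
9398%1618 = 1308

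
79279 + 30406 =109685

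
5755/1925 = 1151/385= 2.99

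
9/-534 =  - 3/178 = -0.02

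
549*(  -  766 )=-420534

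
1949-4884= -2935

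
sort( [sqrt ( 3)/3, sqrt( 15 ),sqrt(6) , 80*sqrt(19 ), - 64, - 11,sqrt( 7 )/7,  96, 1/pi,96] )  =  [ - 64,  -  11, 1/pi,sqrt(7) /7,sqrt( 3)/3, sqrt(6) , sqrt(15 ),96, 96,80*sqrt(19)] 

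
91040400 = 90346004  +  694396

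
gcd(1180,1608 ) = 4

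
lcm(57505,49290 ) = 345030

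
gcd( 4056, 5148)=156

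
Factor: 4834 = 2^1*2417^1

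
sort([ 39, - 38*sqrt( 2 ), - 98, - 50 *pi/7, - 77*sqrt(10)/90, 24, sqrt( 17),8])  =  [ - 98,-38*sqrt( 2), - 50*pi/7, - 77*sqrt(10) /90,  sqrt( 17 ),8,24,39]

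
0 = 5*0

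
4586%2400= 2186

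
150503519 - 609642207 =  - 459138688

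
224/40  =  5 + 3/5 = 5.60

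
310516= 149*2084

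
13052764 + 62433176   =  75485940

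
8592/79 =108 + 60/79= 108.76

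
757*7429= 5623753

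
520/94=260/47 = 5.53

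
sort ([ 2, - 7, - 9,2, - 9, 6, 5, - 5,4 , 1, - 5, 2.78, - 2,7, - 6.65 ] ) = [ - 9, -9,  -  7, - 6.65, - 5, - 5,-2,1 , 2,2,2.78,4,5,6, 7]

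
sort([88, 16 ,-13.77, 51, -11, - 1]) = [ - 13.77, -11, - 1, 16,51, 88]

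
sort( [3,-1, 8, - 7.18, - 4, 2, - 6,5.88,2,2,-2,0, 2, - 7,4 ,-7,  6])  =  [ - 7.18,  -  7, - 7,- 6, - 4, - 2, - 1,0,  2,2 , 2,2,  3,4,5.88,6,8]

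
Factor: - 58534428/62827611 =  - 2^2 * 7^(  -  1)*11^( - 1) * 271981^( - 1 ) * 4877869^1 = - 19511476/20942537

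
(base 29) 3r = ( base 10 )114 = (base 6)310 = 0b1110010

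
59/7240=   59/7240 = 0.01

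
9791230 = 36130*271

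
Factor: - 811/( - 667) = 23^( - 1)*29^( - 1)*811^1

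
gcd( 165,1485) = 165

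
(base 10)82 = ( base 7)145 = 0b1010010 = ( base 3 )10001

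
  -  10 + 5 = -5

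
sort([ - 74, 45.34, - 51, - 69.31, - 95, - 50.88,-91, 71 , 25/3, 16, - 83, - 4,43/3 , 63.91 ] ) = [ - 95, - 91, -83, - 74, - 69.31,  -  51, - 50.88, - 4, 25/3, 43/3,16 , 45.34, 63.91,71]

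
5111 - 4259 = 852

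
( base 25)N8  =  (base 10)583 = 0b1001000111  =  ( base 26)MB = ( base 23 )128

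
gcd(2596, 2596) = 2596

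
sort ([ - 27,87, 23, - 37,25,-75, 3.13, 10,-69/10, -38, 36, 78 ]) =[-75,-38,- 37,-27 ,-69/10,3.13,10, 23,  25, 36, 78,  87]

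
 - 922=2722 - 3644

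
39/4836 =1/124=0.01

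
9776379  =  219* 44641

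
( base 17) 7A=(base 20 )69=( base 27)4l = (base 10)129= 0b10000001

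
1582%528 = 526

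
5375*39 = 209625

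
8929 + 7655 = 16584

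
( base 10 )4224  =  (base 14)177a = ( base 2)1000010000000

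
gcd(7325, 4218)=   1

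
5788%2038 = 1712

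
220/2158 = 110/1079= 0.10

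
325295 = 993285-667990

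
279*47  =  13113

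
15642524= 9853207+5789317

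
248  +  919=1167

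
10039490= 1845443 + 8194047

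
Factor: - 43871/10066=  - 2^( - 1)*7^(- 1 )*19^1*719^( - 1) * 2309^1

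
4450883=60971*73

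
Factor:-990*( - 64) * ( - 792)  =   - 50181120 = -2^10*3^4*5^1 * 11^2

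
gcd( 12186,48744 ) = 12186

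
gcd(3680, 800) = 160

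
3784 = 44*86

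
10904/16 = 681 +1/2 = 681.50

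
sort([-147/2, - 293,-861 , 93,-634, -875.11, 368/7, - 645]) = [ - 875.11, - 861, - 645, - 634,-293,-147/2,368/7,93]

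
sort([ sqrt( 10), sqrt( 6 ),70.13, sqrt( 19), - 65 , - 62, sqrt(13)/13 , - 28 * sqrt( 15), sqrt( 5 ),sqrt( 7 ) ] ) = [ - 28*sqrt( 15), -65, - 62,sqrt( 13)/13, sqrt(5 ), sqrt( 6), sqrt( 7), sqrt( 10), sqrt( 19), 70.13]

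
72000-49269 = 22731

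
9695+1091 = 10786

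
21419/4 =5354+3/4 =5354.75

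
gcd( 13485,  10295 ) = 145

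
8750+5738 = 14488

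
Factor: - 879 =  - 3^1 * 293^1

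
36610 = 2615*14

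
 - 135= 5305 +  - 5440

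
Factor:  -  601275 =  - 3^1*5^2 * 8017^1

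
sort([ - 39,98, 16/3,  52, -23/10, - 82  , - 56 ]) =[  -  82, - 56,-39, - 23/10,16/3 , 52, 98 ] 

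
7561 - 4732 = 2829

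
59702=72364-12662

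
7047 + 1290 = 8337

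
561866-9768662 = -9206796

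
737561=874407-136846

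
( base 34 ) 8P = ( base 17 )108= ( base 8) 451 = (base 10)297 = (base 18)g9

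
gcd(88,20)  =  4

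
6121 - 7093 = -972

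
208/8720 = 13/545=0.02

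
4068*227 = 923436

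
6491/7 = 927 + 2/7 = 927.29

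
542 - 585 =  - 43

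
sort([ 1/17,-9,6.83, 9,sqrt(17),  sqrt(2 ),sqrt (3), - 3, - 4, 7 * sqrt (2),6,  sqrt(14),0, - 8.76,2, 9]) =[ - 9, - 8.76, - 4, -3,0, 1/17,sqrt( 2),  sqrt( 3),2,sqrt ( 14),sqrt(17),6,6.83,9,9,7 * sqrt(2)]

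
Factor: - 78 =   -  2^1 * 3^1 * 13^1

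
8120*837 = 6796440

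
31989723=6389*5007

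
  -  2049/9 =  - 683/3 = - 227.67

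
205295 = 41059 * 5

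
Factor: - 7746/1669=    - 2^1*3^1 * 1291^1 * 1669^(-1) 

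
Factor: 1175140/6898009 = 2^2*5^1*58757^1*6898009^( - 1)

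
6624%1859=1047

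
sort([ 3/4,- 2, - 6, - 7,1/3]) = [ - 7,-6, - 2, 1/3,3/4 ] 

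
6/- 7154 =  - 3/3577 = -0.00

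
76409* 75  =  5730675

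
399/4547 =399/4547 =0.09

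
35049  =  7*5007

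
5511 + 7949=13460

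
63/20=63/20 =3.15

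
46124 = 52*887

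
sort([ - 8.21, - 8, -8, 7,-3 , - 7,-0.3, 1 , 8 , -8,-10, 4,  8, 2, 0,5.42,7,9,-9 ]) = [ - 10, - 9,-8.21, - 8,-8,-8, - 7, - 3, - 0.3,0,1 , 2,4  ,  5.42,7,7,8, 8,  9]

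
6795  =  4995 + 1800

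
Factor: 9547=9547^1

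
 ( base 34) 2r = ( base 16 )5F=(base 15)65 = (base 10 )95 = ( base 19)50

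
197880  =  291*680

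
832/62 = 13+13/31 = 13.42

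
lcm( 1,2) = 2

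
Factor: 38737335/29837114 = 2^( - 1 )*3^1*5^1 * 7^1*13^2*29^(-1 )*37^1*59^1*514433^(-1)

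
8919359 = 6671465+2247894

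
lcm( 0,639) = 0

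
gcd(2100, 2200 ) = 100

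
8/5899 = 8/5899 = 0.00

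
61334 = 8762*7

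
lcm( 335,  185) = 12395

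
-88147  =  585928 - 674075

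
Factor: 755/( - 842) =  - 2^(-1 )*5^1*151^1*421^( - 1)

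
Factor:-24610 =-2^1*5^1*23^1*107^1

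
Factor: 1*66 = 2^1*3^1*11^1 = 66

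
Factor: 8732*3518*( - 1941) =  - 2^3 * 3^1*37^1*59^1*647^1*1759^1 = - 59625920616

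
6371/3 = 2123+2/3 = 2123.67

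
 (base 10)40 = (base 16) 28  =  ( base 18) 24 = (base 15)2a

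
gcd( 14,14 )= 14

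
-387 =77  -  464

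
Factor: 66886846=2^1*13^1*101^1*25471^1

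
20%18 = 2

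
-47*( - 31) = 1457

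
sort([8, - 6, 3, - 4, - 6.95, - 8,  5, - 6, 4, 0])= [ - 8, - 6.95, - 6 , - 6, - 4,0,3,4 , 5, 8]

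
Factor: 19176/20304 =2^( - 1)*3^( - 2)*17^1 = 17/18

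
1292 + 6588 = 7880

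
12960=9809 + 3151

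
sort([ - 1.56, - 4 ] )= [ - 4, - 1.56] 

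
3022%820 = 562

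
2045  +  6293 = 8338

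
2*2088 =4176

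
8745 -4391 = 4354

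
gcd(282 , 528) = 6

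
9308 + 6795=16103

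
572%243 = 86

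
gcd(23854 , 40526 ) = 2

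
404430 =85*4758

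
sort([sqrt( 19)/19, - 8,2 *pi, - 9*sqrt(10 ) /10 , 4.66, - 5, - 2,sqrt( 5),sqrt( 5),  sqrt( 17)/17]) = [ - 8,-5, - 9*sqrt (10 )/10,-2,  sqrt( 19 ) /19, sqrt (17)/17, sqrt ( 5 ),sqrt( 5 ) , 4.66,2 * pi] 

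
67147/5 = 67147/5 = 13429.40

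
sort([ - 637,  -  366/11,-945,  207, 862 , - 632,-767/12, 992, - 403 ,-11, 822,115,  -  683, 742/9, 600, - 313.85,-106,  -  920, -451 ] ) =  [-945, - 920,  -  683, -637, - 632 ,  -  451,  -  403,- 313.85, - 106, - 767/12, - 366/11,  -  11,  742/9, 115,  207, 600, 822 , 862,  992]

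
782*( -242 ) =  - 189244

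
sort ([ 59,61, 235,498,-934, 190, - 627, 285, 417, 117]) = [-934 ,-627 , 59, 61 , 117, 190,235, 285,  417,  498]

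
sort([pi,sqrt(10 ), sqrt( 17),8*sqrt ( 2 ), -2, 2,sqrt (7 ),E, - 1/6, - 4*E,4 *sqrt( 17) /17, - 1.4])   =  [ - 4 * E, - 2 , - 1.4, - 1/6, 4*sqrt (17 )/17, 2, sqrt ( 7 ), E,pi, sqrt(10), sqrt( 17) , 8*sqrt(2 )]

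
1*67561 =67561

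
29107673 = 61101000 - 31993327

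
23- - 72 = 95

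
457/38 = 12 + 1/38  =  12.03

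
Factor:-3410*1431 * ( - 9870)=48162737700 = 2^2*3^4*5^2*7^1*11^1*31^1*47^1*53^1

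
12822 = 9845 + 2977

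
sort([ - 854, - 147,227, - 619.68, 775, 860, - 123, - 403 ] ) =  [ - 854,-619.68, - 403, - 147, - 123,227, 775, 860]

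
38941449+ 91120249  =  130061698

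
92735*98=9088030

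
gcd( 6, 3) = 3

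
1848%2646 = 1848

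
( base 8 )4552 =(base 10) 2410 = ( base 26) 3ei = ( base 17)85D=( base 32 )2ba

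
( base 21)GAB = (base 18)1485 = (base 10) 7277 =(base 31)7HN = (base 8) 16155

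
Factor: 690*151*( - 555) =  - 2^1*3^2*5^2*23^1*37^1*151^1  =  - 57825450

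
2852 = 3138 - 286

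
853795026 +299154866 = 1152949892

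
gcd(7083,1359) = 9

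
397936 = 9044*44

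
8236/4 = 2059=   2059.00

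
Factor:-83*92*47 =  -2^2*23^1*47^1*83^1 = - 358892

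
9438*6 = 56628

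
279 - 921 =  - 642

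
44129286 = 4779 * 9234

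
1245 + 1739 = 2984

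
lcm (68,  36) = 612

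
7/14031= 7/14031=0.00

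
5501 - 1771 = 3730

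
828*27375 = 22666500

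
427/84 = 61/12 = 5.08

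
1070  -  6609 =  - 5539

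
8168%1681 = 1444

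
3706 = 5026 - 1320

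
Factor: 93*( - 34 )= - 3162 = - 2^1*  3^1*17^1*31^1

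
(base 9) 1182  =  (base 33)QQ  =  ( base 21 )202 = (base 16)374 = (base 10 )884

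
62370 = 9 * 6930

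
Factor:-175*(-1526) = 2^1*5^2*7^2*109^1= 267050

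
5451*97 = 528747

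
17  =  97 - 80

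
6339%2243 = 1853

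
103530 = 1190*87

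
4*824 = 3296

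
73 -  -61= 134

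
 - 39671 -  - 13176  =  -26495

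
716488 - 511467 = 205021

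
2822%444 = 158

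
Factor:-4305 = -3^1*5^1 *7^1* 41^1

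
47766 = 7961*6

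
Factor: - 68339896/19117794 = -2^2*3^(  -  1)*53^1*89^1 * 389^(-1)*1811^1* 8191^(-1)  =  -34169948/9558897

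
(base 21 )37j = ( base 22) 31F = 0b10111010001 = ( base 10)1489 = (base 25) 29e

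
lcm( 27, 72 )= 216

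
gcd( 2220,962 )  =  74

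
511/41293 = 73/5899 = 0.01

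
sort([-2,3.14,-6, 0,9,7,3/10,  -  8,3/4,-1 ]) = [- 8, - 6, - 2, -1,0,3/10,3/4, 3.14,7,  9]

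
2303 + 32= 2335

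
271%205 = 66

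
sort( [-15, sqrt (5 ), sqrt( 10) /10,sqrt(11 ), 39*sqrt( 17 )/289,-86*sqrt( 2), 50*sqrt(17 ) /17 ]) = [-86 * sqrt(2 ), - 15, sqrt( 10)/10 , 39  *sqrt( 17 ) /289, sqrt(5 ), sqrt( 11 ),50*sqrt( 17 )/17 ] 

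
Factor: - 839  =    -  839^1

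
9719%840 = 479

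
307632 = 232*1326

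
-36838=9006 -45844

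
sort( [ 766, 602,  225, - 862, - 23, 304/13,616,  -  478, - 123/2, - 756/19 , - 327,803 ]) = [ - 862,-478, - 327, - 123/2, - 756/19,-23,304/13,225, 602, 616, 766,803]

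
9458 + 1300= 10758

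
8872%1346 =796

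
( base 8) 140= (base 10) 96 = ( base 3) 10120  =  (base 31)33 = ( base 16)60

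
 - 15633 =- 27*579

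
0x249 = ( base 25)na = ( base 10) 585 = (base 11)492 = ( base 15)290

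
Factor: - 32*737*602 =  - 14197568 = - 2^6*7^1 * 11^1*43^1*67^1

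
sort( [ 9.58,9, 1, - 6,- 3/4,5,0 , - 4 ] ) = [ - 6, - 4, - 3/4,0,1,5,9,9.58 ] 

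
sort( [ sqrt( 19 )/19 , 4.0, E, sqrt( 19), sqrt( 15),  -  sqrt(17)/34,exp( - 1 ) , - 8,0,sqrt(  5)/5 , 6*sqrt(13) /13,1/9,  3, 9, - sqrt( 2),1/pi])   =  [ - 8, - sqrt( 2), - sqrt( 17)/34, 0,1/9,sqrt( 19)/19,1/pi, exp( - 1),sqrt (5)/5, 6*sqrt( 13)/13,E,3, sqrt( 15),  4.0,sqrt( 19),9] 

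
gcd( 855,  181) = 1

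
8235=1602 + 6633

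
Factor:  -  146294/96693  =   - 758/501  =  - 2^1*3^( - 1)*167^( -1)*379^1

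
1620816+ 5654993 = 7275809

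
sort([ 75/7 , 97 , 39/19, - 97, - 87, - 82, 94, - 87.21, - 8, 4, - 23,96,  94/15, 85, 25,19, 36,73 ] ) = [ - 97, - 87.21, - 87, - 82, - 23, - 8,39/19, 4,94/15, 75/7,19, 25,  36,73,85, 94, 96,  97] 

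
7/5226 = 7/5226 = 0.00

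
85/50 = 1 +7/10=1.70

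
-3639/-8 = 454+7/8 =454.88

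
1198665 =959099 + 239566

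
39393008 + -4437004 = 34956004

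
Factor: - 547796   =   - 2^2*136949^1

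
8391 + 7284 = 15675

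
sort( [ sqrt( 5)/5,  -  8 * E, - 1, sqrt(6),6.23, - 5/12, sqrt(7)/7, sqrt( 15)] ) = [ - 8*E,  -  1, - 5/12,sqrt(  7)/7, sqrt( 5 ) /5, sqrt ( 6)  ,  sqrt( 15 ),6.23] 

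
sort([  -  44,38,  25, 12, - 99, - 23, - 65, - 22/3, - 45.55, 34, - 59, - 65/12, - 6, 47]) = [ - 99 , - 65 , - 59, - 45.55, - 44, - 23, - 22/3, - 6,-65/12, 12,  25, 34,38, 47] 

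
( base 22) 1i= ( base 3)1111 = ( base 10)40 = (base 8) 50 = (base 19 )22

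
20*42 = 840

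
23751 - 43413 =-19662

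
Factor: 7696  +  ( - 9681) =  - 1985  =  - 5^1*397^1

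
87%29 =0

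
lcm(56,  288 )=2016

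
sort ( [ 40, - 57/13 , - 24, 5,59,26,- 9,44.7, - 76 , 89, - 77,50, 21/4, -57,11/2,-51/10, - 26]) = [  -  77, -76, - 57 , - 26, - 24,  -  9,  -  51/10, - 57/13, 5, 21/4, 11/2, 26, 40, 44.7, 50,59, 89]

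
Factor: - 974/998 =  - 487/499  =  - 487^1*499^ ( -1) 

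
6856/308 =22 + 20/77  =  22.26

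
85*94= 7990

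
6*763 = 4578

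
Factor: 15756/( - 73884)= - 1313/6157 =- 13^1*47^( - 1) * 101^1 *131^( - 1) 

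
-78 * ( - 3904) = 304512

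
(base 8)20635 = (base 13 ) 3bbc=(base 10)8605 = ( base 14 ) 31C9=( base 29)a6l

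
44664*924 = 41269536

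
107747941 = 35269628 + 72478313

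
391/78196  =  391/78196 = 0.01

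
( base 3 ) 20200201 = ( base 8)11417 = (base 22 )A1H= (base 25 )7K4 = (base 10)4879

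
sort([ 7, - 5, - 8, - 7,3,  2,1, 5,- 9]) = [ - 9, - 8, - 7,-5, 1,2 , 3, 5,7]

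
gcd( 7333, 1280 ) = 1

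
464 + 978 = 1442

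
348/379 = 348/379 = 0.92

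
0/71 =0  =  0.00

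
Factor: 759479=7^1*108497^1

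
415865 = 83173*5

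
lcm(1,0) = 0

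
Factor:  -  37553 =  - 17^1*47^2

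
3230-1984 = 1246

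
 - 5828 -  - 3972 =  - 1856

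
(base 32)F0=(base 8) 740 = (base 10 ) 480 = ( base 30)g0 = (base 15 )220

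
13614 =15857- 2243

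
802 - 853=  - 51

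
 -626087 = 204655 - 830742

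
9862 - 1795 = 8067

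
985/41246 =985/41246 = 0.02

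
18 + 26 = 44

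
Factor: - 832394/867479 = -2^1*43^1*47^( - 1 )*9679^1*18457^ ( - 1) 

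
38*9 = 342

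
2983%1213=557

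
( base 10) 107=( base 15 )72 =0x6B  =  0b1101011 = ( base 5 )412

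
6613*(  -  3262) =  -21571606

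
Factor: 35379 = 3^2*3931^1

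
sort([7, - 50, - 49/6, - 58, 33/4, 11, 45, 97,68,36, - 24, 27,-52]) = [ - 58, - 52,  -  50, - 24,-49/6, 7, 33/4, 11, 27, 36, 45, 68, 97]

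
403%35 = 18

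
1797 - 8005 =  - 6208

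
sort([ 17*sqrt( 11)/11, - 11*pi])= [  -  11*pi,17 * sqrt( 11)/11] 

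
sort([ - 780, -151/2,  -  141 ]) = [- 780 , - 141, - 151/2]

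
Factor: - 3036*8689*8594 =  - 2^3*3^1* 11^1 * 23^1*4297^1*8689^1 = - 226708035576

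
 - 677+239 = - 438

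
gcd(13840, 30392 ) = 8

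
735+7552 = 8287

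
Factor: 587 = 587^1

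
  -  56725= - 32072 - 24653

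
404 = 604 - 200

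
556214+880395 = 1436609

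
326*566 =184516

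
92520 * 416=38488320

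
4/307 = 4/307 = 0.01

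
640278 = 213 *3006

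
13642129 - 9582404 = 4059725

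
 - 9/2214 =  - 1 +245/246 = - 0.00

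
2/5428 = 1/2714 =0.00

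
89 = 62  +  27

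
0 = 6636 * 0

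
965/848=1 +117/848= 1.14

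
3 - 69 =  - 66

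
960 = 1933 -973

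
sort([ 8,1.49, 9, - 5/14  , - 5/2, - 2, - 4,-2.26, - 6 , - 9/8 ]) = [ -6, - 4, - 5/2, - 2.26, - 2,-9/8, - 5/14,1.49,8,  9]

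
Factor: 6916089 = 3^1*2305363^1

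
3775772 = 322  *11726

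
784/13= 60+ 4/13 = 60.31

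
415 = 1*415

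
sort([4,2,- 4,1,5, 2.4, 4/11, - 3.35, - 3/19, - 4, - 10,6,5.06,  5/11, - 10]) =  [-10, - 10, - 4,-4, - 3.35, - 3/19 , 4/11, 5/11,1, 2,2.4,4,5 , 5.06, 6] 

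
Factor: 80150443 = 293^1*273551^1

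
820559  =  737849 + 82710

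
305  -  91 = 214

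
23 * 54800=1260400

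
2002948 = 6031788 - 4028840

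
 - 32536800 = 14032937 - 46569737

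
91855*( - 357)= - 32792235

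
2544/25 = 2544/25 = 101.76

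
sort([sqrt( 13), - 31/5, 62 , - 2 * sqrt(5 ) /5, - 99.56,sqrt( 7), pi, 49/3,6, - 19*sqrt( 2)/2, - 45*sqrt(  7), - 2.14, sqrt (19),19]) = [ - 45*sqrt(7), -99.56, - 19 * sqrt( 2) /2, - 31/5, - 2.14, - 2*sqrt( 5)/5, sqrt(7), pi,  sqrt(13),  sqrt(19), 6, 49/3, 19,62] 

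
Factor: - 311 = -311^1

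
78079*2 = 156158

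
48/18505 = 48/18505 = 0.00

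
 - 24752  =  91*( - 272 ) 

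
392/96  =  49/12= 4.08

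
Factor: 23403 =3^1*29^1*269^1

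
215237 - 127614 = 87623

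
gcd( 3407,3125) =1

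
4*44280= 177120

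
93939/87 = 1079 + 22/29 = 1079.76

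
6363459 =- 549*( - 11591) 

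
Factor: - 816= - 2^4*3^1*17^1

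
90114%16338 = 8424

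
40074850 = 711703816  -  671628966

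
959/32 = 29 + 31/32 = 29.97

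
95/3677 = 95/3677 = 0.03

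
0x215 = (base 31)H6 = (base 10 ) 533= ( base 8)1025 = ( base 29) ib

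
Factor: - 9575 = - 5^2*383^1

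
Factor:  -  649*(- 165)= 3^1*5^1*11^2*59^1 = 107085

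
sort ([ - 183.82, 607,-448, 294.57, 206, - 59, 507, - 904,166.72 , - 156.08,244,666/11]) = [ - 904, - 448,-183.82, - 156.08,- 59, 666/11, 166.72,  206,244  ,  294.57,507,607 ] 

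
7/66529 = 7/66529 = 0.00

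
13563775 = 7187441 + 6376334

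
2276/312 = 7 + 23/78 = 7.29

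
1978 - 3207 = -1229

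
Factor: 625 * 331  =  206875   =  5^4 * 331^1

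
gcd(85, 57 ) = 1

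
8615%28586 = 8615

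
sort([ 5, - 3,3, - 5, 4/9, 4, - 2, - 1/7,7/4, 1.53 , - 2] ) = [ - 5 , - 3 ,  -  2, - 2, - 1/7 , 4/9,1.53, 7/4,3, 4, 5 ]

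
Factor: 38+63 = 101 = 101^1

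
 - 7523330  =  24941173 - 32464503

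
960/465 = 2 + 2/31 = 2.06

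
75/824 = 75/824 = 0.09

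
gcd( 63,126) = 63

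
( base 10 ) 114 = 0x72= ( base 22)54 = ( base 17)6C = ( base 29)3r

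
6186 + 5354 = 11540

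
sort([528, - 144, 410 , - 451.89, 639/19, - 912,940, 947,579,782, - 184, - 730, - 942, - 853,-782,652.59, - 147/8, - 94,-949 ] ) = [ - 949, -942 ,-912, - 853,- 782, - 730  ,-451.89, - 184,-144, - 94, - 147/8, 639/19, 410,528,579,652.59,782,940,  947 ] 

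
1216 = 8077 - 6861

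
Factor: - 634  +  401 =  - 233^1=- 233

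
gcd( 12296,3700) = 4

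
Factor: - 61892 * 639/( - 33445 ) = 2^2*3^2 * 5^( - 1 ) * 71^1*6689^( - 1 )*  15473^1 = 39548988/33445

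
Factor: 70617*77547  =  5476136499 = 3^2*23539^1*25849^1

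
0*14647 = 0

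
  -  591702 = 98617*( - 6 )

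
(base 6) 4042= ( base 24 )1D2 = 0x37A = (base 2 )1101111010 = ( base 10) 890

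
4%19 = 4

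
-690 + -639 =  - 1329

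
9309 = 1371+7938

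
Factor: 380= 2^2*5^1*19^1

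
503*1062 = 534186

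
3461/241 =3461/241 =14.36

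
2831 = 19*149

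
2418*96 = 232128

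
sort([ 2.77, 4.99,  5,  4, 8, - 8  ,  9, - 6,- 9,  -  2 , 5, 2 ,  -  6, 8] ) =[- 9, - 8,- 6, - 6,-2, 2,2.77, 4,4.99, 5,5,8,8, 9 ] 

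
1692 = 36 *47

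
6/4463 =6/4463  =  0.00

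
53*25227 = 1337031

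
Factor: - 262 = -2^1*131^1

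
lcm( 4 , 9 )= 36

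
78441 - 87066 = -8625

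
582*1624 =945168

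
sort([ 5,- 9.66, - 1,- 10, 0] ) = [ - 10,- 9.66,-1,  0, 5]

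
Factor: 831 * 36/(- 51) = - 9972/17 = - 2^2 * 3^2 * 17^( - 1)*277^1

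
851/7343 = 851/7343 =0.12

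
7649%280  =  89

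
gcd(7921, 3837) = 1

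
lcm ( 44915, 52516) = 3413540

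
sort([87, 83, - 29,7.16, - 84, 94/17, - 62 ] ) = [ - 84, - 62, - 29, 94/17,  7.16,  83,87]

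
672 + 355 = 1027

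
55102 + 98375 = 153477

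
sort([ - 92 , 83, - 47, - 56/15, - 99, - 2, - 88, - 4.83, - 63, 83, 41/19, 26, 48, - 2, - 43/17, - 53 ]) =[ - 99, - 92 , - 88, - 63, - 53, - 47  ,  -  4.83, - 56/15, - 43/17, - 2, - 2, 41/19, 26,48, 83, 83]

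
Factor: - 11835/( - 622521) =5^1*263^(-1) = 5/263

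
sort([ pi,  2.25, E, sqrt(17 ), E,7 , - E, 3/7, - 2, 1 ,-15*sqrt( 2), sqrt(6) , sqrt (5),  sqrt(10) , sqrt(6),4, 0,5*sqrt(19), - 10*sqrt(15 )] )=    [ - 10*sqrt( 15 ), - 15*sqrt( 2), - E,-2, 0,3/7, 1,sqrt(5), 2.25,sqrt(6),  sqrt( 6), E, E,pi,sqrt(10), 4,sqrt( 17 ), 7, 5 * sqrt(19)] 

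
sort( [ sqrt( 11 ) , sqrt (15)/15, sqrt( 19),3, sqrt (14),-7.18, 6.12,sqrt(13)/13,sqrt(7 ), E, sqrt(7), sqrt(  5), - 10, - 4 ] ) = [ - 10, - 7.18, - 4, sqrt(15 )/15,sqrt(13)/13, sqrt( 5 ),sqrt( 7) , sqrt( 7), E, 3, sqrt(11 ), sqrt ( 14 ), sqrt(19), 6.12 ]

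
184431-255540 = - 71109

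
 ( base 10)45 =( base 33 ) 1C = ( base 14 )33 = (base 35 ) 1a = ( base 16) 2d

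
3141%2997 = 144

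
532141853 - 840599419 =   -  308457566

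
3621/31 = 3621/31 = 116.81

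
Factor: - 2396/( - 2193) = 2^2*3^(- 1)*17^ (-1)*43^( - 1)*599^1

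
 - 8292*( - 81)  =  671652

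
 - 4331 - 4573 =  - 8904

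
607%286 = 35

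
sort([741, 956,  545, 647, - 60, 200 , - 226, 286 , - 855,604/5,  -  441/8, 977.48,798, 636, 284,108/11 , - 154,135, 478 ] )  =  [ - 855, - 226, - 154, - 60, - 441/8, 108/11,604/5,135, 200, 284,286,478,545 , 636 , 647,741, 798, 956, 977.48 ]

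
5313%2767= 2546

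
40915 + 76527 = 117442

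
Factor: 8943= 3^1*11^1*271^1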